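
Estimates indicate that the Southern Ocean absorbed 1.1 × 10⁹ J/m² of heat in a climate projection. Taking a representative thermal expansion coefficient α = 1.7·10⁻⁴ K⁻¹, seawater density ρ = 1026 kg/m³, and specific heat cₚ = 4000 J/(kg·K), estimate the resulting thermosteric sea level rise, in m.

Δh = αQ/(ρcₚ) = 1.7×10⁻⁴ × 1.1×10⁹ / (1026 × 4000) ≈ 0.045565 m

Δh ≈ 0.0456 m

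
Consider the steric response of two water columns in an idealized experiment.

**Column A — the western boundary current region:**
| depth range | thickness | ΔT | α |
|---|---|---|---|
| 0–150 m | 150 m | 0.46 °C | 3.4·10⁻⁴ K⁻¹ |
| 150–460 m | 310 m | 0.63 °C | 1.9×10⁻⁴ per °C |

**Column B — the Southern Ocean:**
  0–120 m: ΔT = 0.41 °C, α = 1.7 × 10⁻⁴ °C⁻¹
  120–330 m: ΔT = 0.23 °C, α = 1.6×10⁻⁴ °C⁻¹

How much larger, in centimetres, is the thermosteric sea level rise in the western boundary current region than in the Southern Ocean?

4.45 cm

A Layer 1: 3.4×10⁻⁴ × 150 × 0.46 = 0.02346 m
A 150–460 m: 1.9×10⁻⁴ × 310 × 0.63 = 0.037107 m
A total: 0.060567 m
B 0.41 × 1.7×10⁻⁴ × 120 = 0.008364 m
B Layer 2: 0.23 × 210 × 1.6×10⁻⁴ = 0.007728 m
B total: 0.016092 m
Difference: 0.060567 − 0.016092 = 0.044475 m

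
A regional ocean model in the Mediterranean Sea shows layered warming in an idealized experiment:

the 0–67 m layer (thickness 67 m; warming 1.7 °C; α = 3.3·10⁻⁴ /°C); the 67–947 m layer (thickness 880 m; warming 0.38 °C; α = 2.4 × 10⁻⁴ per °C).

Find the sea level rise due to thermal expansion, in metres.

Δh = 0.118 m

0–67 m: 1.7 × 3.3×10⁻⁴ × 67 = 0.037587 m
Layer 2: 0.38 × 880 × 2.4×10⁻⁴ = 0.080256 m
Δh = 0.037587 + 0.080256 = 0.117843 m ≈ 0.118 m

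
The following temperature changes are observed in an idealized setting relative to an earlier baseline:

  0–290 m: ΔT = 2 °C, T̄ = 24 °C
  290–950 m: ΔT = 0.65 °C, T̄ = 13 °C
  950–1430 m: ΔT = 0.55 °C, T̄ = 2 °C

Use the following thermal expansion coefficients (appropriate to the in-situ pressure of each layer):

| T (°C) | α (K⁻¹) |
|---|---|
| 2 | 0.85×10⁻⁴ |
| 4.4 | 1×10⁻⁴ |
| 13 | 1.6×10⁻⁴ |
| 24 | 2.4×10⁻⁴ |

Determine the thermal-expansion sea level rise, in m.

Layer 1 at 24 °C → α = 2.4×10⁻⁴ K⁻¹
Layer 2 at 13 °C → α = 1.6×10⁻⁴ K⁻¹
Layer 3 at 2 °C → α = 0.85×10⁻⁴ K⁻¹
0–290 m: 2.4×10⁻⁴ × 290 × 2 = 0.13920 m
290–950 m: 0.65 × 1.6×10⁻⁴ × 660 = 0.06864 m
Layer 3: 0.85×10⁻⁴ × 0.55 × 480 = 0.02244 m
Δh = 0.13920 + 0.06864 + 0.02244 = 0.23028 m

about 0.230 m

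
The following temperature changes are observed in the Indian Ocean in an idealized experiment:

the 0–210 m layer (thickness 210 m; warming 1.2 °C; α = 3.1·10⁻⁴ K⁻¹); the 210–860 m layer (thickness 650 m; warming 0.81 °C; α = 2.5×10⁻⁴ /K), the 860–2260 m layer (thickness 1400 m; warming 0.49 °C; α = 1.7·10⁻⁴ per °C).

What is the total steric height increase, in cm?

3.1×10⁻⁴ × 1.2 × 210 = 0.07812 m
210–860 m: 0.81 × 650 × 2.5×10⁻⁴ = 0.131625 m
860–2260 m: 0.49 × 1.7×10⁻⁴ × 1400 = 0.11662 m
Δh = 0.07812 + 0.131625 + 0.11662 = 0.326365 m

Δh ≈ 33 cm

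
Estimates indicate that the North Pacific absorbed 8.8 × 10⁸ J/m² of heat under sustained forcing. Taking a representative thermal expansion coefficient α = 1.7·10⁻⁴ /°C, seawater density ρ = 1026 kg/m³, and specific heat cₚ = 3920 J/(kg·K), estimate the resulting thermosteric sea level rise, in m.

Δh = αQ/(ρcₚ) = 1.7×10⁻⁴ × 8.8×10⁸ / (1026 × 3920) ≈ 0.037196 m

about 0.037 m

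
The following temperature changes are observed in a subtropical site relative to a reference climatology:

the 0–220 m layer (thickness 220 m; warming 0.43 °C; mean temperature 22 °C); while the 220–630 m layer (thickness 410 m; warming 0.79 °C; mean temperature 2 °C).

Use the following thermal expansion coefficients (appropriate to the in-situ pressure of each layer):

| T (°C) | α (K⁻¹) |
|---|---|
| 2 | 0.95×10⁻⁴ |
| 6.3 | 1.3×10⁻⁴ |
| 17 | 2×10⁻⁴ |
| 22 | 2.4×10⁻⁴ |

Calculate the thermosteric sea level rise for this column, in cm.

Layer 1 at 22 °C → α = 2.4×10⁻⁴ K⁻¹
Layer 2 at 2 °C → α = 0.95×10⁻⁴ K⁻¹
0–220 m: 0.43 × 220 × 2.4×10⁻⁴ = 0.022704 m
0.95×10⁻⁴ × 410 × 0.79 = 0.0307705 m
Δh = 0.022704 + 0.0307705 = 0.0534745 m ≈ 5.35 cm

about 5.35 cm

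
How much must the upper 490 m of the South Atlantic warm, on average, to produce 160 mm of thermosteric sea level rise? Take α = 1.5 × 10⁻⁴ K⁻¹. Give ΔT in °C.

2.2 °C

ΔT = Δh/(αH) = 0.16 / (1.5×10⁻⁴ × 490) ≈ 2.177 °C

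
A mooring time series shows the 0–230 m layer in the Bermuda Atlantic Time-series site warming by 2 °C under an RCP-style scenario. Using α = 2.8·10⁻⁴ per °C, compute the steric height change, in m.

Δh = αΔT·H = 2.8×10⁻⁴ × 2 × 230 = 0.12880 m

about 0.129 m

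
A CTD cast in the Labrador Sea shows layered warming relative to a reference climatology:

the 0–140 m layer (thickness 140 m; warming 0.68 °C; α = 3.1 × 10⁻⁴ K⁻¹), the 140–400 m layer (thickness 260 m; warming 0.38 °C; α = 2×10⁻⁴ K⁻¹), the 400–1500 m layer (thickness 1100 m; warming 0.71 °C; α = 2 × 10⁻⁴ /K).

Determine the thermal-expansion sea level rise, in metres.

Layer 1: 3.1×10⁻⁴ × 0.68 × 140 = 0.029512 m
0.38 × 260 × 2×10⁻⁴ = 0.01976 m
400–1500 m: 0.71 × 1100 × 2×10⁻⁴ = 0.15620 m
Δh = 0.029512 + 0.01976 + 0.15620 = 0.205472 m ≈ 0.205 m

Δh ≈ 0.205 m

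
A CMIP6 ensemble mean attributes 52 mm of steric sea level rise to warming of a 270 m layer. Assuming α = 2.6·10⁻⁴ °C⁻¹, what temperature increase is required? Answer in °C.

ΔT = Δh/(αH) = 0.052 / (2.6×10⁻⁴ × 270) ≈ 0.7407 °C

ΔT ≈ 0.741 °C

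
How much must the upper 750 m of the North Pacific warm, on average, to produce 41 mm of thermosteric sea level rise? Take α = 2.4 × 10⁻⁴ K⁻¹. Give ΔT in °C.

ΔT = Δh/(αH) = 0.041 / (2.4×10⁻⁴ × 750) ≈ 0.2278 °C

0.228 °C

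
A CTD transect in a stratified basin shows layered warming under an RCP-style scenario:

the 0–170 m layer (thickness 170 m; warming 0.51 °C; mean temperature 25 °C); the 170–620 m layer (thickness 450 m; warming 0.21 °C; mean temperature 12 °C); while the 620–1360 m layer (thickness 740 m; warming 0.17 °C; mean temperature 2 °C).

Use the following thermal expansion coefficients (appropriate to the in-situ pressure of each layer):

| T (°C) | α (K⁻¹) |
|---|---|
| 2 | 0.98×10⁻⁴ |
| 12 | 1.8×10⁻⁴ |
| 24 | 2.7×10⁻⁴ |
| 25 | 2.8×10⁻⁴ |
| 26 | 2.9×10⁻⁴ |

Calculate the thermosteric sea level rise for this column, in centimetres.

Layer 1 at 25 °C → α = 2.8×10⁻⁴ K⁻¹
Layer 2 at 12 °C → α = 1.8×10⁻⁴ K⁻¹
Layer 3 at 2 °C → α = 0.98×10⁻⁴ K⁻¹
170 × 2.8×10⁻⁴ × 0.51 = 0.024276 m
Layer 2: 1.8×10⁻⁴ × 450 × 0.21 = 0.01701 m
Layer 3: 740 × 0.98×10⁻⁴ × 0.17 = 0.0123284 m
Δh = 0.024276 + 0.01701 + 0.0123284 = 0.0536144 m ≈ 5.36 cm

about 5.36 cm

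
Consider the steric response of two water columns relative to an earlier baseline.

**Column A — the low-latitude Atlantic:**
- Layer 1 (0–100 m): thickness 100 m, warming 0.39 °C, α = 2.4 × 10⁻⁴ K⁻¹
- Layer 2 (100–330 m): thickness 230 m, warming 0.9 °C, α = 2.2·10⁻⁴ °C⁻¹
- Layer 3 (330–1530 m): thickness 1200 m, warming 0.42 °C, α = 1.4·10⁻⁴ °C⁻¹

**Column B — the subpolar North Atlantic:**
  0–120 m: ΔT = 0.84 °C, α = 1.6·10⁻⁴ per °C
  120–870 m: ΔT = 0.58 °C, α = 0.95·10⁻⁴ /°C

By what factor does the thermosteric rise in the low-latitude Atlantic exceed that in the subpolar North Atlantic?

A 0–100 m: 100 × 2.4×10⁻⁴ × 0.39 = 0.00936 m
A 100–330 m: 230 × 0.9 × 2.2×10⁻⁴ = 0.04554 m
A 330–1530 m: 1200 × 0.42 × 1.4×10⁻⁴ = 0.07056 m
A total: 0.12546 m
B 0–120 m: 0.84 × 1.6×10⁻⁴ × 120 = 0.016128 m
B Layer 2: 0.95×10⁻⁴ × 750 × 0.58 = 0.041325 m
B total: 0.057453 m
Ratio: 0.12546 / 0.057453 ≈ 2.184

a factor of 2.2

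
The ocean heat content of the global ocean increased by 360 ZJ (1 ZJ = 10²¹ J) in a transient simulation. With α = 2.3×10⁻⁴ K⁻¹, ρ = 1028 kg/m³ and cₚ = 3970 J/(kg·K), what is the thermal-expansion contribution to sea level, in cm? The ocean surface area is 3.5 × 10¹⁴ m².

5.80 cm

Per unit area: Q = 360×10²¹ / (3.5×10¹⁴) ≈ 1.029×10⁹ J/m²
Δh = αQ/(ρcₚ) = 2.3×10⁻⁴ × 1.029×10⁹ / (1028 × 3970) ≈ 0.057991 m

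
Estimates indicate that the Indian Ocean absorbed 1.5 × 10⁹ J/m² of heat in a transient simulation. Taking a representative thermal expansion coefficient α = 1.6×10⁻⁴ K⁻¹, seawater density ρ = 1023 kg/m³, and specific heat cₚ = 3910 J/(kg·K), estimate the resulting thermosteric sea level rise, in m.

Δh ≈ 0.0600 m

Δh = αQ/(ρcₚ) = 1.6×10⁻⁴ × 1.5×10⁹ / (1023 × 3910) ≈ 0.060001 m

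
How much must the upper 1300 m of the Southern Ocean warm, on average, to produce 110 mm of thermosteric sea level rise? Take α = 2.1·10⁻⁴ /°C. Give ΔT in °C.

0.40 °C

ΔT = Δh/(αH) = 0.11 / (2.1×10⁻⁴ × 1300) ≈ 0.4029 °C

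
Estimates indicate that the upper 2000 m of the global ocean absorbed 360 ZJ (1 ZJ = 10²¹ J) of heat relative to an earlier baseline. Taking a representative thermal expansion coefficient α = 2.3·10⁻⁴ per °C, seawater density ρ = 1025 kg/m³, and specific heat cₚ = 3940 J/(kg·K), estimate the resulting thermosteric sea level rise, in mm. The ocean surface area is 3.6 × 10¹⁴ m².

Per unit area: Q = 360×10²¹ / (3.6×10¹⁴) = 1×10⁹ J/m²
Δh = αQ/(ρcₚ) = 2.3×10⁻⁴ × 1×10⁹ / (1025 × 3940) ≈ 0.056952 m

about 57.0 mm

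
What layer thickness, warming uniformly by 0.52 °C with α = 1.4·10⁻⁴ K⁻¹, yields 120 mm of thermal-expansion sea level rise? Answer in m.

1650 m

H = Δh/(αΔT) = 0.12 / (1.4×10⁻⁴ × 0.52) ≈ 1648 m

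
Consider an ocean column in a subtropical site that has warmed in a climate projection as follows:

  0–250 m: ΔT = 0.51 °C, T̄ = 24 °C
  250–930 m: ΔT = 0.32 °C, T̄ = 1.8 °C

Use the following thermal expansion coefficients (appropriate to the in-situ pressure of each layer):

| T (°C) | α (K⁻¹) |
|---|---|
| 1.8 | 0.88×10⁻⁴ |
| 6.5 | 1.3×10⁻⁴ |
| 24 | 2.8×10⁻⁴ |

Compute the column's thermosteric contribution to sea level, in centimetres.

Δh = 5.48 cm

Layer 1 at 24 °C → α = 2.8×10⁻⁴ K⁻¹
Layer 2 at 1.8 °C → α = 0.88×10⁻⁴ K⁻¹
0.51 × 250 × 2.8×10⁻⁴ = 0.03570 m
680 × 0.32 × 0.88×10⁻⁴ = 0.0191488 m
Δh = 0.03570 + 0.0191488 = 0.0548488 m ≈ 5.48 cm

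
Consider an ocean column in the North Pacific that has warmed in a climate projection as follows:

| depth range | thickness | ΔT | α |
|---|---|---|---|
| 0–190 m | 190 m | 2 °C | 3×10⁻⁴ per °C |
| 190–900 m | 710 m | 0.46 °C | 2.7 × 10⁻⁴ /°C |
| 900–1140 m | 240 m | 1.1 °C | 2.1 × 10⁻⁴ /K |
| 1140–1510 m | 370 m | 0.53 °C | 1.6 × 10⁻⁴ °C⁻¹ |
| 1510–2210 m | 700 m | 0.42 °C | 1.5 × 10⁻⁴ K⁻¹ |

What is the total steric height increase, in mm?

Δh ≈ 333 mm

2 × 3×10⁻⁴ × 190 = 0.11400 m
190–900 m: 710 × 2.7×10⁻⁴ × 0.46 = 0.088182 m
Layer 3: 240 × 1.1 × 2.1×10⁻⁴ = 0.05544 m
Layer 4: 0.53 × 1.6×10⁻⁴ × 370 = 0.031376 m
1510–2210 m: 0.42 × 700 × 1.5×10⁻⁴ = 0.04410 m
Δh = 0.11400 + 0.088182 + 0.05544 + 0.031376 + 0.04410 = 0.333098 m ≈ 333 mm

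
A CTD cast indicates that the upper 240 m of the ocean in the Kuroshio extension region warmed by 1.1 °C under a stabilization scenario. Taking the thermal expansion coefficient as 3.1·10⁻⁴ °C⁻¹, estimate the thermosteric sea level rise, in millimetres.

82 mm of thermosteric rise

Δh = αΔT·H = 3.1×10⁻⁴ × 1.1 × 240 = 0.08184 m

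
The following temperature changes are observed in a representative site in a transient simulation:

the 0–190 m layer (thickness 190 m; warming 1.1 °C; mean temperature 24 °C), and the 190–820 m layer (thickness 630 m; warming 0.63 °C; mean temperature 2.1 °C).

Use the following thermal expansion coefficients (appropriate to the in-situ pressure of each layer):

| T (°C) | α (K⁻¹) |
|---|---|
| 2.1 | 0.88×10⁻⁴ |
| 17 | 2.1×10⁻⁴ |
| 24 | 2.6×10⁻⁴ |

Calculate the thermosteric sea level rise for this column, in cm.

Layer 1 at 24 °C → α = 2.6×10⁻⁴ K⁻¹
Layer 2 at 2.1 °C → α = 0.88×10⁻⁴ K⁻¹
1.1 × 190 × 2.6×10⁻⁴ = 0.05434 m
0.63 × 630 × 0.88×10⁻⁴ = 0.0349272 m
Δh = 0.05434 + 0.0349272 = 0.0892672 m

8.93 cm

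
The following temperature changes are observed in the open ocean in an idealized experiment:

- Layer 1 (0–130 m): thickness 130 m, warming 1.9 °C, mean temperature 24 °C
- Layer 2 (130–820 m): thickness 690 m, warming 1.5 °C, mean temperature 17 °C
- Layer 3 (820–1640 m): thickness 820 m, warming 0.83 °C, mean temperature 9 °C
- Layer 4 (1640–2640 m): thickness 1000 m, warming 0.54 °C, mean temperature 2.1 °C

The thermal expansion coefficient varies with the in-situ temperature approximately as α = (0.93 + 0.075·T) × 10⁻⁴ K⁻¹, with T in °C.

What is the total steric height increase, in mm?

Δh ≈ 460 mm

Layer 1: α = (0.93 + 0.075×24)×10⁻⁴ = 2.73×10⁻⁴ K⁻¹
Layer 2: α = (0.93 + 0.075×17)×10⁻⁴ = 2.205×10⁻⁴ K⁻¹
Layer 3: α = (0.93 + 0.075×9)×10⁻⁴ = 1.605×10⁻⁴ K⁻¹
Layer 4: α = (0.93 + 0.075×2.1)×10⁻⁴ = 1.0875×10⁻⁴ K⁻¹
Layer 1: 2.73×10⁻⁴ × 130 × 1.9 = 0.067431 m
130–820 m: 1.5 × 690 × 2.205×10⁻⁴ = 0.2282175 m
Layer 3: 0.83 × 1.605×10⁻⁴ × 820 = 0.1092363 m
Layer 4: 1000 × 0.54 × 1.0875×10⁻⁴ = 0.058725 m
Δh = 0.067431 + 0.2282175 + 0.1092363 + 0.058725 = 0.4636098 m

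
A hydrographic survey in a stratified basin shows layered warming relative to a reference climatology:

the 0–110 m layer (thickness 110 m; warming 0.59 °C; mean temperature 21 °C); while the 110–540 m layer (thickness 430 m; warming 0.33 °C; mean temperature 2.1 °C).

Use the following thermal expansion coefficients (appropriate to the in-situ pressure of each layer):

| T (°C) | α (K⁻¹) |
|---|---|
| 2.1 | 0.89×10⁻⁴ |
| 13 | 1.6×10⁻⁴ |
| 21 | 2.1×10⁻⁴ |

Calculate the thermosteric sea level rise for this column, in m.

Layer 1 at 21 °C → α = 2.1×10⁻⁴ K⁻¹
Layer 2 at 2.1 °C → α = 0.89×10⁻⁴ K⁻¹
0.59 × 2.1×10⁻⁴ × 110 = 0.013629 m
110–540 m: 0.89×10⁻⁴ × 430 × 0.33 = 0.0126291 m
Δh = 0.013629 + 0.0126291 = 0.0262581 m

0.0263 m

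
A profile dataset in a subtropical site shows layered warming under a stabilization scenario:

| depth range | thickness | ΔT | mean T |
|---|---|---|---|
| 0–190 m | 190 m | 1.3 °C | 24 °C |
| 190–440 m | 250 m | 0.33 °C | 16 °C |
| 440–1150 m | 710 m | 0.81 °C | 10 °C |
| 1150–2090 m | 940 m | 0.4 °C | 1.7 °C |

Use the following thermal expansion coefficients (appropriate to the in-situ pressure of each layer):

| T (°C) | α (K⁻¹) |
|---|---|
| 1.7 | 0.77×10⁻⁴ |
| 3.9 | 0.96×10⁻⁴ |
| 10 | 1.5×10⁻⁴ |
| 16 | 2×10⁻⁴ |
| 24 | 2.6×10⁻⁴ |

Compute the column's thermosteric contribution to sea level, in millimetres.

Layer 1 at 24 °C → α = 2.6×10⁻⁴ K⁻¹
Layer 2 at 16 °C → α = 2×10⁻⁴ K⁻¹
Layer 3 at 10 °C → α = 1.5×10⁻⁴ K⁻¹
Layer 4 at 1.7 °C → α = 0.77×10⁻⁴ K⁻¹
Layer 1: 190 × 1.3 × 2.6×10⁻⁴ = 0.06422 m
Layer 2: 2×10⁻⁴ × 0.33 × 250 = 0.01650 m
1.5×10⁻⁴ × 0.81 × 710 = 0.086265 m
Layer 4: 0.77×10⁻⁴ × 940 × 0.4 = 0.028952 m
Δh = 0.06422 + 0.01650 + 0.086265 + 0.028952 = 0.195937 m

Δh ≈ 196 mm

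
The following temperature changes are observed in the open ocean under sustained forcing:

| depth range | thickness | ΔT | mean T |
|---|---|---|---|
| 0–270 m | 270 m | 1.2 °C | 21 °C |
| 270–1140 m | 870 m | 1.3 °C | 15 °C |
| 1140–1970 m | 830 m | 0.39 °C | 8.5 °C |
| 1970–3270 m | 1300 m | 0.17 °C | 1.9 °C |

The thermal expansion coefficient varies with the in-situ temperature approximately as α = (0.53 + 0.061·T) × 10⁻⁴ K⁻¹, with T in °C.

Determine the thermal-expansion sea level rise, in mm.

Layer 1: α = (0.53 + 0.061×21)×10⁻⁴ = 1.811×10⁻⁴ K⁻¹
Layer 2: α = (0.53 + 0.061×15)×10⁻⁴ = 1.445×10⁻⁴ K⁻¹
Layer 3: α = (0.53 + 0.061×8.5)×10⁻⁴ = 1.0485×10⁻⁴ K⁻¹
Layer 4: α = (0.53 + 0.061×1.9)×10⁻⁴ = 0.6459×10⁻⁴ K⁻¹
Layer 1: 270 × 1.811×10⁻⁴ × 1.2 = 0.0586764 m
270–1140 m: 1.445×10⁻⁴ × 870 × 1.3 = 0.1634295 m
830 × 0.39 × 1.0485×10⁻⁴ = 0.033939945 m
1970–3270 m: 1300 × 0.6459×10⁻⁴ × 0.17 = 0.01427439 m
Δh = 0.0586764 + 0.1634295 + 0.033939945 + 0.01427439 = 0.270320235 m ≈ 270 mm

about 270 mm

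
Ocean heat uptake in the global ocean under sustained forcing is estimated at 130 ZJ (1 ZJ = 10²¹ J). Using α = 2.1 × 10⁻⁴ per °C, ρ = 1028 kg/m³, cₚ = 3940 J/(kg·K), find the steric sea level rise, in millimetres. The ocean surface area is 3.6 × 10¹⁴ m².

about 18.7 mm

Per unit area: Q = 130×10²¹ / (3.6×10¹⁴) ≈ 3.611×10⁸ J/m²
Δh = αQ/(ρcₚ) = 2.1×10⁻⁴ × 3.611×10⁸ / (1028 × 3940) ≈ 0.018722 m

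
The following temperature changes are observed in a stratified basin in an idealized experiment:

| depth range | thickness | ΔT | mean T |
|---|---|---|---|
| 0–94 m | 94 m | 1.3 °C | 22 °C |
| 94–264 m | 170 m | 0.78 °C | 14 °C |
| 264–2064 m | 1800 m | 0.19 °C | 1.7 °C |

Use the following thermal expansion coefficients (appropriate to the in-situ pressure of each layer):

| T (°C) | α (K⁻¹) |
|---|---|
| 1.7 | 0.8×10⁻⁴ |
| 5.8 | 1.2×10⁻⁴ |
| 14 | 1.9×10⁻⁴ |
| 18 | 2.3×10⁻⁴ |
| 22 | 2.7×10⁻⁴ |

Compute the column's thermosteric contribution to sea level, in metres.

Δh ≈ 0.0855 m

Layer 1 at 22 °C → α = 2.7×10⁻⁴ K⁻¹
Layer 2 at 14 °C → α = 1.9×10⁻⁴ K⁻¹
Layer 3 at 1.7 °C → α = 0.8×10⁻⁴ K⁻¹
0–94 m: 2.7×10⁻⁴ × 94 × 1.3 = 0.032994 m
170 × 1.9×10⁻⁴ × 0.78 = 0.025194 m
Layer 3: 0.19 × 1800 × 0.8×10⁻⁴ = 0.02736 m
Δh = 0.032994 + 0.025194 + 0.02736 = 0.085548 m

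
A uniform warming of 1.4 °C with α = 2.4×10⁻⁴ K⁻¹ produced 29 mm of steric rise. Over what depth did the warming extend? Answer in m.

H ≈ 86.3 m

H = Δh/(αΔT) = 0.029 / (2.4×10⁻⁴ × 1.4) ≈ 86.31 m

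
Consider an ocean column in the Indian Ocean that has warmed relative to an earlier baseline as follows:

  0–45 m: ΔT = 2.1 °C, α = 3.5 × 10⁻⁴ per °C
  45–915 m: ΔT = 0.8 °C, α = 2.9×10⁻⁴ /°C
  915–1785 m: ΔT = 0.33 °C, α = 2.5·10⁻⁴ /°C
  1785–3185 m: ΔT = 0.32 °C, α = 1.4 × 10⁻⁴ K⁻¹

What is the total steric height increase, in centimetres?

37 cm of thermosteric rise

Layer 1: 45 × 2.1 × 3.5×10⁻⁴ = 0.033075 m
Layer 2: 0.8 × 870 × 2.9×10⁻⁴ = 0.20184 m
Layer 3: 870 × 2.5×10⁻⁴ × 0.33 = 0.071775 m
1785–3185 m: 1400 × 1.4×10⁻⁴ × 0.32 = 0.06272 m
Δh = 0.033075 + 0.20184 + 0.071775 + 0.06272 = 0.36941 m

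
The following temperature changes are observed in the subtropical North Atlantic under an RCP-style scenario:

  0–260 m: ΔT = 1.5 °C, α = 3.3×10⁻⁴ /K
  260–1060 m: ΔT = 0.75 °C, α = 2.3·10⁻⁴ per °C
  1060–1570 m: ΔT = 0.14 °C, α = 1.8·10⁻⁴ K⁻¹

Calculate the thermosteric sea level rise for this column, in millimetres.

about 280 mm

Layer 1: 1.5 × 260 × 3.3×10⁻⁴ = 0.12870 m
260–1060 m: 800 × 2.3×10⁻⁴ × 0.75 = 0.13800 m
1060–1570 m: 0.14 × 1.8×10⁻⁴ × 510 = 0.012852 m
Δh = 0.12870 + 0.13800 + 0.012852 = 0.279552 m ≈ 280 mm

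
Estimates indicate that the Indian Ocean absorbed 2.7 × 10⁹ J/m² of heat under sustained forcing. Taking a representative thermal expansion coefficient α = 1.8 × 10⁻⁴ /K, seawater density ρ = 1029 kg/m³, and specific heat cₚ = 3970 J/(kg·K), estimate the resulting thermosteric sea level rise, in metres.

0.119 m of thermosteric rise

Δh = αQ/(ρcₚ) = 1.8×10⁻⁴ × 2.7×10⁹ / (1029 × 3970) ≈ 0.11897 m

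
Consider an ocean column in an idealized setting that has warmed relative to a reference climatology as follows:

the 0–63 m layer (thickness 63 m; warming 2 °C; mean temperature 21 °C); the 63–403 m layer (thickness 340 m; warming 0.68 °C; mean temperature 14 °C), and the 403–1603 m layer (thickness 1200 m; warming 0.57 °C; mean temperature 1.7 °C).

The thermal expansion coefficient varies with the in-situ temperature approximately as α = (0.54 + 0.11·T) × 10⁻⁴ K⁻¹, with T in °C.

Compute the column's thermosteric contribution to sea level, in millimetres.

134 mm

Layer 1: α = (0.54 + 0.11×21)×10⁻⁴ = 2.85×10⁻⁴ K⁻¹
Layer 2: α = (0.54 + 0.11×14)×10⁻⁴ = 2.08×10⁻⁴ K⁻¹
Layer 3: α = (0.54 + 0.11×1.7)×10⁻⁴ = 0.727×10⁻⁴ K⁻¹
0–63 m: 63 × 2 × 2.85×10⁻⁴ = 0.03591 m
63–403 m: 340 × 2.08×10⁻⁴ × 0.68 = 0.0480896 m
403–1603 m: 0.727×10⁻⁴ × 1200 × 0.57 = 0.0497268 m
Δh = 0.03591 + 0.0480896 + 0.0497268 = 0.1337264 m ≈ 134 mm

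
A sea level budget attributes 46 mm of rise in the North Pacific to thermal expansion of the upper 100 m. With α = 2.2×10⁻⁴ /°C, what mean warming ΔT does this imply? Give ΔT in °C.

about 2.09 °C

ΔT = Δh/(αH) = 0.046 / (2.2×10⁻⁴ × 100) ≈ 2.091 °C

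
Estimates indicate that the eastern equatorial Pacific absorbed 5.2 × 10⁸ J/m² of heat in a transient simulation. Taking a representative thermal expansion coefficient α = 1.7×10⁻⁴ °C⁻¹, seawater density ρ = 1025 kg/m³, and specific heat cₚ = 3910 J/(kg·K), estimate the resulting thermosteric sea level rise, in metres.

0.022 m

Δh = αQ/(ρcₚ) = 1.7×10⁻⁴ × 5.2×10⁸ / (1025 × 3910) ≈ 0.022057 m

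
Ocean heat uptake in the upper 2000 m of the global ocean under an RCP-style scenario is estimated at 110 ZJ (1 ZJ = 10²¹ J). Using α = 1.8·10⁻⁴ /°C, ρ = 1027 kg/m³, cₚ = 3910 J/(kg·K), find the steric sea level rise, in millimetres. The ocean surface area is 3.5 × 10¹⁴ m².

Per unit area: Q = 110×10²¹ / (3.5×10¹⁴) ≈ 3.143×10⁸ J/m²
Δh = αQ/(ρcₚ) = 1.8×10⁻⁴ × 3.143×10⁸ / (1027 × 3910) ≈ 0.014089 m

Δh = 14.1 mm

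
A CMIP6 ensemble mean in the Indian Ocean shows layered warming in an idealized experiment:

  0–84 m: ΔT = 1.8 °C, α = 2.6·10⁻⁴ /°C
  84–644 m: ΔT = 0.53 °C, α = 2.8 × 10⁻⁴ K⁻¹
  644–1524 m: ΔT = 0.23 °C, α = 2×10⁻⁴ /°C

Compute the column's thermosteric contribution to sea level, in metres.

0.16 m of thermosteric rise

0–84 m: 84 × 1.8 × 2.6×10⁻⁴ = 0.039312 m
84–644 m: 2.8×10⁻⁴ × 0.53 × 560 = 0.083104 m
Layer 3: 880 × 2×10⁻⁴ × 0.23 = 0.04048 m
Δh = 0.039312 + 0.083104 + 0.04048 = 0.162896 m ≈ 0.16 m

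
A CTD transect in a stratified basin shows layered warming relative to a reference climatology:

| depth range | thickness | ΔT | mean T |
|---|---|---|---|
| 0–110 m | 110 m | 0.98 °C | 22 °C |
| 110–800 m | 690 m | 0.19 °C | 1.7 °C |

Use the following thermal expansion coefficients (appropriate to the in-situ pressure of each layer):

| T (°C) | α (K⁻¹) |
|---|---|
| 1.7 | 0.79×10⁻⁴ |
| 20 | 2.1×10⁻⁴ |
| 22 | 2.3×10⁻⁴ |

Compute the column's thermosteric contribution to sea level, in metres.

0.0352 m of thermosteric rise

Layer 1 at 22 °C → α = 2.3×10⁻⁴ K⁻¹
Layer 2 at 1.7 °C → α = 0.79×10⁻⁴ K⁻¹
0.98 × 110 × 2.3×10⁻⁴ = 0.024794 m
Layer 2: 690 × 0.79×10⁻⁴ × 0.19 = 0.0103569 m
Δh = 0.024794 + 0.0103569 = 0.0351509 m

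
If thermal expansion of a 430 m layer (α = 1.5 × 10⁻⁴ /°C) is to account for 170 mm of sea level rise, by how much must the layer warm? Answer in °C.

ΔT = Δh/(αH) = 0.17 / (1.5×10⁻⁴ × 430) ≈ 2.636 °C

ΔT ≈ 2.64 °C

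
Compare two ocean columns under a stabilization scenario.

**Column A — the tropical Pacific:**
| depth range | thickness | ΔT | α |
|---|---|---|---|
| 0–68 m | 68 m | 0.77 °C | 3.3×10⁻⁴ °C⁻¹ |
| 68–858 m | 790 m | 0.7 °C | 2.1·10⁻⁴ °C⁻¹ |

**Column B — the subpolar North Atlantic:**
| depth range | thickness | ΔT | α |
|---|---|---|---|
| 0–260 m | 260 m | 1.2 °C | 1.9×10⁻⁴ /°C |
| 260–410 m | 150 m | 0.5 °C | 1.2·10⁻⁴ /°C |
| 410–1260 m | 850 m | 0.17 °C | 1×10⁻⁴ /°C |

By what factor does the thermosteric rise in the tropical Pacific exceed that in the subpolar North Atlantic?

≈ 1.61×

A 68 × 0.77 × 3.3×10⁻⁴ = 0.0172788 m
A 68–858 m: 2.1×10⁻⁴ × 790 × 0.7 = 0.11613 m
A total: 0.1334088 m
B 0–260 m: 1.2 × 1.9×10⁻⁴ × 260 = 0.05928 m
B Layer 2: 150 × 0.5 × 1.2×10⁻⁴ = 0.00900 m
B 1×10⁻⁴ × 850 × 0.17 = 0.01445 m
B total: 0.08273 m
Ratio: 0.1334088 / 0.08273 ≈ 1.613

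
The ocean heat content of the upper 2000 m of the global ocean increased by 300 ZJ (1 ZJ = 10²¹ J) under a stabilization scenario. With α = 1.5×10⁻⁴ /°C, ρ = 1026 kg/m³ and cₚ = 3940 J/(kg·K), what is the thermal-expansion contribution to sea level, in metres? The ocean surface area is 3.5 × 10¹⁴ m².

Per unit area: Q = 300×10²¹ / (3.5×10¹⁴) ≈ 8.571×10⁸ J/m²
Δh = αQ/(ρcₚ) = 1.5×10⁻⁴ × 8.571×10⁸ / (1026 × 3940) ≈ 0.031804 m

0.0318 m of thermosteric rise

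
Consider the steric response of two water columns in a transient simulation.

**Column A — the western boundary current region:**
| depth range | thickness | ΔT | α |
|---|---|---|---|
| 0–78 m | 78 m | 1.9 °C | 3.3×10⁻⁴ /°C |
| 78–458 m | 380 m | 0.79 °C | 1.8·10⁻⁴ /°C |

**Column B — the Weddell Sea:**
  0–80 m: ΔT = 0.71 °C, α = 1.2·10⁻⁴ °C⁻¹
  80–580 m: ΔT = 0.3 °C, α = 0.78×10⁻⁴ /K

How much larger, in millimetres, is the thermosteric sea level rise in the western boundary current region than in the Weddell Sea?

A Layer 1: 3.3×10⁻⁴ × 78 × 1.9 = 0.048906 m
A 1.8×10⁻⁴ × 380 × 0.79 = 0.054036 m
A total: 0.102942 m
B Layer 1: 0.71 × 80 × 1.2×10⁻⁴ = 0.006816 m
B 80–580 m: 0.78×10⁻⁴ × 0.3 × 500 = 0.01170 m
B total: 0.018516 m
Difference: 0.102942 − 0.018516 = 0.084426 m

84 mm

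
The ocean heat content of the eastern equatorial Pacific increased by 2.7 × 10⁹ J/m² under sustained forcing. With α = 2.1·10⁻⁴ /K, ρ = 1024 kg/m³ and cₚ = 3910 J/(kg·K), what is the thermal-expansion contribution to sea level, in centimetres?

14.2 cm

Δh = αQ/(ρcₚ) = 2.1×10⁻⁴ × 2.7×10⁹ / (1024 × 3910) ≈ 0.14161 m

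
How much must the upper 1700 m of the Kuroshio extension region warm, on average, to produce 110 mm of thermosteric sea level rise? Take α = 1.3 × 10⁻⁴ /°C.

about 0.498 °C

ΔT = Δh/(αH) = 0.11 / (1.3×10⁻⁴ × 1700) ≈ 0.4977 °C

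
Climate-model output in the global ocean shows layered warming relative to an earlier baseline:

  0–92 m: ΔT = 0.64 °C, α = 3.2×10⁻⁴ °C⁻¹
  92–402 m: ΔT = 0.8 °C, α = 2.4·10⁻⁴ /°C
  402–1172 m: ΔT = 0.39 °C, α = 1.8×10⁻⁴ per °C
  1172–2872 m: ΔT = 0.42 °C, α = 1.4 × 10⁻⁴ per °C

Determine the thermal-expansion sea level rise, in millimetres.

0.64 × 92 × 3.2×10⁻⁴ = 0.0188416 m
Layer 2: 2.4×10⁻⁴ × 0.8 × 310 = 0.05952 m
1.8×10⁻⁴ × 0.39 × 770 = 0.054054 m
1172–2872 m: 1700 × 0.42 × 1.4×10⁻⁴ = 0.09996 m
Δh = 0.0188416 + 0.05952 + 0.054054 + 0.09996 = 0.2323756 m ≈ 230 mm

Δh = 230 mm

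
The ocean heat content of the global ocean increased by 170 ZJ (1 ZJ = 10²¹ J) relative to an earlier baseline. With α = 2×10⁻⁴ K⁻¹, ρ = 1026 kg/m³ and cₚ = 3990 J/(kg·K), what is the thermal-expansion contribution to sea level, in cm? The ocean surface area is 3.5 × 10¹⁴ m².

Δh = 2.37 cm

Per unit area: Q = 170×10²¹ / (3.5×10¹⁴) ≈ 4.857×10⁸ J/m²
Δh = αQ/(ρcₚ) = 2×10⁻⁴ × 4.857×10⁸ / (1026 × 3990) ≈ 0.023729 m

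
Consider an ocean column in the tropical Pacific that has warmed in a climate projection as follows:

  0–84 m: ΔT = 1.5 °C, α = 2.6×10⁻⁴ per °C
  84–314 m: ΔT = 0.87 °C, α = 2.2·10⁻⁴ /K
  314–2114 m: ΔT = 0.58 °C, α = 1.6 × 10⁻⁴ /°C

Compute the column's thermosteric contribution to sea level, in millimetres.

Layer 1: 84 × 1.5 × 2.6×10⁻⁴ = 0.03276 m
Layer 2: 0.87 × 230 × 2.2×10⁻⁴ = 0.044022 m
314–2114 m: 0.58 × 1.6×10⁻⁴ × 1800 = 0.16704 m
Δh = 0.03276 + 0.044022 + 0.16704 = 0.243822 m ≈ 240 mm

Δh ≈ 240 mm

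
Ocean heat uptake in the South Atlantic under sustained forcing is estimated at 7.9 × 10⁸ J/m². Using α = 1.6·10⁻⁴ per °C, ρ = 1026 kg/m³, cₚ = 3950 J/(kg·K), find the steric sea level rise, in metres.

Δh = αQ/(ρcₚ) = 1.6×10⁻⁴ × 7.9×10⁸ / (1026 × 3950) ≈ 0.031189 m

Δh ≈ 0.0312 m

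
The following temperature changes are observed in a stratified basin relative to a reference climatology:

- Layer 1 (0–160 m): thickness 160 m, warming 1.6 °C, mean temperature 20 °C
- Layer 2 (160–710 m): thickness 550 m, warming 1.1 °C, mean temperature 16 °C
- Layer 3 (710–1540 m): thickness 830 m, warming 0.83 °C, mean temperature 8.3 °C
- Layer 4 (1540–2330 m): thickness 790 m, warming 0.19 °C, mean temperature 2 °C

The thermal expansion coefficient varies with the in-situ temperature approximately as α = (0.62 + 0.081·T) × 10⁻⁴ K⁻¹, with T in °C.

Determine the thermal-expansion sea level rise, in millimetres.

about 274 mm

Layer 1: α = (0.62 + 0.081×20)×10⁻⁴ = 2.24×10⁻⁴ K⁻¹
Layer 2: α = (0.62 + 0.081×16)×10⁻⁴ = 1.916×10⁻⁴ K⁻¹
Layer 3: α = (0.62 + 0.081×8.3)×10⁻⁴ = 1.2923×10⁻⁴ K⁻¹
Layer 4: α = (0.62 + 0.081×2)×10⁻⁴ = 0.782×10⁻⁴ K⁻¹
Layer 1: 160 × 2.24×10⁻⁴ × 1.6 = 0.057344 m
Layer 2: 1.1 × 550 × 1.916×10⁻⁴ = 0.115918 m
710–1540 m: 1.2923×10⁻⁴ × 830 × 0.83 = 0.089026547 m
Layer 4: 790 × 0.19 × 0.782×10⁻⁴ = 0.01173782 m
Δh = 0.057344 + 0.115918 + 0.089026547 + 0.01173782 = 0.274026367 m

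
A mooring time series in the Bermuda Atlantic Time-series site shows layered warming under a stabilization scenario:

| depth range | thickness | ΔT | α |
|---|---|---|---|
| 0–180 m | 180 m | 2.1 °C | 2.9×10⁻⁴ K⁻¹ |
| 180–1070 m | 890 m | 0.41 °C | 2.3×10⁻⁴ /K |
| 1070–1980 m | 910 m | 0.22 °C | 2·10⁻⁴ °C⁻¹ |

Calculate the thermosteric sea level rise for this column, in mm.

Δh = 230 mm

Layer 1: 2.9×10⁻⁴ × 2.1 × 180 = 0.10962 m
890 × 2.3×10⁻⁴ × 0.41 = 0.083927 m
Layer 3: 910 × 0.22 × 2×10⁻⁴ = 0.04004 m
Δh = 0.10962 + 0.083927 + 0.04004 = 0.233587 m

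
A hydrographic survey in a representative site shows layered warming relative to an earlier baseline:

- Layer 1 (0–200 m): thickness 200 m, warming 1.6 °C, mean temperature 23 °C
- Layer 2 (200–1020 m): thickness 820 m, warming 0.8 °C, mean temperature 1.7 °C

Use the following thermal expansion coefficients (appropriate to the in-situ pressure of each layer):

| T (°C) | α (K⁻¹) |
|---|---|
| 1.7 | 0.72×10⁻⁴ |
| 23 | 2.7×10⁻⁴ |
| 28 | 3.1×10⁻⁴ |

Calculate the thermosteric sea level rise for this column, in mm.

Δh ≈ 130 mm

Layer 1 at 23 °C → α = 2.7×10⁻⁴ K⁻¹
Layer 2 at 1.7 °C → α = 0.72×10⁻⁴ K⁻¹
Layer 1: 2.7×10⁻⁴ × 200 × 1.6 = 0.08640 m
Layer 2: 0.8 × 0.72×10⁻⁴ × 820 = 0.047232 m
Δh = 0.08640 + 0.047232 = 0.133632 m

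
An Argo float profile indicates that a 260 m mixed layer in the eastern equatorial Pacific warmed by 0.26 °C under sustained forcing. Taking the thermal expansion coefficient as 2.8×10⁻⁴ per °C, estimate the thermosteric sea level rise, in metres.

about 0.0189 m

Δh = αΔT·H = 2.8×10⁻⁴ × 0.26 × 260 = 0.018928 m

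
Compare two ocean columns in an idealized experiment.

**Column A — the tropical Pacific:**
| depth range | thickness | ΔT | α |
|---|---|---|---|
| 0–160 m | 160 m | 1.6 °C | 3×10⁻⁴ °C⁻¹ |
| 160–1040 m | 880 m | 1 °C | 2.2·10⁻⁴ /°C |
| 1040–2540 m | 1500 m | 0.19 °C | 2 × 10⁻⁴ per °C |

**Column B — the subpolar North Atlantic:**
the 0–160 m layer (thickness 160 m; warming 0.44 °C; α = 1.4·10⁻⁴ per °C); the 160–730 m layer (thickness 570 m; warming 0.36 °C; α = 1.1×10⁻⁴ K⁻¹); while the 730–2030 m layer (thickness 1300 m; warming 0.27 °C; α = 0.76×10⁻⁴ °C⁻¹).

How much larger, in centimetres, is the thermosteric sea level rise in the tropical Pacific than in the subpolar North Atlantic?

Δh_A − Δh_B ≈ 27 cm

A 0–160 m: 1.6 × 160 × 3×10⁻⁴ = 0.07680 m
A 160–1040 m: 880 × 1 × 2.2×10⁻⁴ = 0.19360 m
A 1040–2540 m: 0.19 × 1500 × 2×10⁻⁴ = 0.05700 m
A total: 0.32740 m
B 160 × 0.44 × 1.4×10⁻⁴ = 0.009856 m
B 1.1×10⁻⁴ × 0.36 × 570 = 0.022572 m
B 1300 × 0.27 × 0.76×10⁻⁴ = 0.026676 m
B total: 0.059104 m
Difference: 0.32740 − 0.059104 = 0.268296 m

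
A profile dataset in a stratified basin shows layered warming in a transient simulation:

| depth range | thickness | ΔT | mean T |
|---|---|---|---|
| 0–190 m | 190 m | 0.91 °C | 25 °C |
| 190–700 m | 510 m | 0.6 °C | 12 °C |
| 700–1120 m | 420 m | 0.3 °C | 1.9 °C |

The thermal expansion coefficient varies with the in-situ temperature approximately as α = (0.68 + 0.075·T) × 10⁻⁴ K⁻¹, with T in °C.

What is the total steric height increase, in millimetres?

103 mm of thermosteric rise

Layer 1: α = (0.68 + 0.075×25)×10⁻⁴ = 2.555×10⁻⁴ K⁻¹
Layer 2: α = (0.68 + 0.075×12)×10⁻⁴ = 1.58×10⁻⁴ K⁻¹
Layer 3: α = (0.68 + 0.075×1.9)×10⁻⁴ = 0.8225×10⁻⁴ K⁻¹
0–190 m: 2.555×10⁻⁴ × 0.91 × 190 = 0.04417595 m
190–700 m: 1.58×10⁻⁴ × 510 × 0.6 = 0.048348 m
Layer 3: 420 × 0.3 × 0.8225×10⁻⁴ = 0.0103635 m
Δh = 0.04417595 + 0.048348 + 0.0103635 = 0.10288745 m ≈ 103 mm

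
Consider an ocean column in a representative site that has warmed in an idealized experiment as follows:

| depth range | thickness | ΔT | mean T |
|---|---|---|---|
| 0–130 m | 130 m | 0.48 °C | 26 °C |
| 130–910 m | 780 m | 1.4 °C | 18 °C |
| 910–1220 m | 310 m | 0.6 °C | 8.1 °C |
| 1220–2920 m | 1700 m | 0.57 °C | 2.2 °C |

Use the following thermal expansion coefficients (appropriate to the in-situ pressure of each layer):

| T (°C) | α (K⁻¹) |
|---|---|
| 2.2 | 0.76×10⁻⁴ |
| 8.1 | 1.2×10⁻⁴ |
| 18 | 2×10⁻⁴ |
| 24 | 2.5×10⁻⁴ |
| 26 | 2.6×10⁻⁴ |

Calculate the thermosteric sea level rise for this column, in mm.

about 331 mm

Layer 1 at 26 °C → α = 2.6×10⁻⁴ K⁻¹
Layer 2 at 18 °C → α = 2×10⁻⁴ K⁻¹
Layer 3 at 8.1 °C → α = 1.2×10⁻⁴ K⁻¹
Layer 4 at 2.2 °C → α = 0.76×10⁻⁴ K⁻¹
2.6×10⁻⁴ × 0.48 × 130 = 0.016224 m
130–910 m: 2×10⁻⁴ × 780 × 1.4 = 0.21840 m
Layer 3: 1.2×10⁻⁴ × 0.6 × 310 = 0.02232 m
Layer 4: 0.57 × 0.76×10⁻⁴ × 1700 = 0.073644 m
Δh = 0.016224 + 0.21840 + 0.02232 + 0.073644 = 0.330588 m ≈ 331 mm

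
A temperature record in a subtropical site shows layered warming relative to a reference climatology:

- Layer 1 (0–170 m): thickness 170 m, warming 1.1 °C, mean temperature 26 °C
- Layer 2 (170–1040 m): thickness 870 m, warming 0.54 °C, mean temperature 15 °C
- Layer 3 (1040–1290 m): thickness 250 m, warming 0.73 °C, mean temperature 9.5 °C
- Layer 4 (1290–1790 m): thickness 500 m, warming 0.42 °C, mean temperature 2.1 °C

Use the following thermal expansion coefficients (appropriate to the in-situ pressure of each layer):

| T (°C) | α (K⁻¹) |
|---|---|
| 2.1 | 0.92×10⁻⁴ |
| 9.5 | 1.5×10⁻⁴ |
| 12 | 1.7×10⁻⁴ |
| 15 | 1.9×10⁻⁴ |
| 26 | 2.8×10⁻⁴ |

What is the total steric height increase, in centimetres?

18.8 cm

Layer 1 at 26 °C → α = 2.8×10⁻⁴ K⁻¹
Layer 2 at 15 °C → α = 1.9×10⁻⁴ K⁻¹
Layer 3 at 9.5 °C → α = 1.5×10⁻⁴ K⁻¹
Layer 4 at 2.1 °C → α = 0.92×10⁻⁴ K⁻¹
2.8×10⁻⁴ × 170 × 1.1 = 0.05236 m
Layer 2: 1.9×10⁻⁴ × 870 × 0.54 = 0.089262 m
Layer 3: 0.73 × 250 × 1.5×10⁻⁴ = 0.027375 m
Layer 4: 0.42 × 500 × 0.92×10⁻⁴ = 0.01932 m
Δh = 0.05236 + 0.089262 + 0.027375 + 0.01932 = 0.188317 m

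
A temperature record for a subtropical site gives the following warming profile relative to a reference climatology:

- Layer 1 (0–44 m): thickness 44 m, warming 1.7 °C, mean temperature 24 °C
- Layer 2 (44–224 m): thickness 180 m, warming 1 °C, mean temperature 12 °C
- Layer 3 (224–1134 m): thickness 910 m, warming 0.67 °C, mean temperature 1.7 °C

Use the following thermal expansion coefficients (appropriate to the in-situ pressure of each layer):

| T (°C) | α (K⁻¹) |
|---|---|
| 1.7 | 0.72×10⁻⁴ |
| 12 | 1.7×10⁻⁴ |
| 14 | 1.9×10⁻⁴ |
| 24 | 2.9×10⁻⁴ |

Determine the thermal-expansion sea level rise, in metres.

Layer 1 at 24 °C → α = 2.9×10⁻⁴ K⁻¹
Layer 2 at 12 °C → α = 1.7×10⁻⁴ K⁻¹
Layer 3 at 1.7 °C → α = 0.72×10⁻⁴ K⁻¹
Layer 1: 1.7 × 44 × 2.9×10⁻⁴ = 0.021692 m
180 × 1 × 1.7×10⁻⁴ = 0.03060 m
224–1134 m: 0.67 × 910 × 0.72×10⁻⁴ = 0.0438984 m
Δh = 0.021692 + 0.03060 + 0.0438984 = 0.0961904 m

0.0962 m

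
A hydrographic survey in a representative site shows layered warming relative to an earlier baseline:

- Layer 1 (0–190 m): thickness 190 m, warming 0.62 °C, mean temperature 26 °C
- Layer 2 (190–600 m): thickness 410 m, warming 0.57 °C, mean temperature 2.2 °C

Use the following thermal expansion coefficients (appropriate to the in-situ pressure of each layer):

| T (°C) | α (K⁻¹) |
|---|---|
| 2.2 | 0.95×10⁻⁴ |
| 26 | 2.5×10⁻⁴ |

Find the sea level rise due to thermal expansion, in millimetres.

Layer 1 at 26 °C → α = 2.5×10⁻⁴ K⁻¹
Layer 2 at 2.2 °C → α = 0.95×10⁻⁴ K⁻¹
0–190 m: 190 × 0.62 × 2.5×10⁻⁴ = 0.02945 m
Layer 2: 0.95×10⁻⁴ × 0.57 × 410 = 0.0222015 m
Δh = 0.02945 + 0.0222015 = 0.0516515 m

Δh ≈ 51.7 mm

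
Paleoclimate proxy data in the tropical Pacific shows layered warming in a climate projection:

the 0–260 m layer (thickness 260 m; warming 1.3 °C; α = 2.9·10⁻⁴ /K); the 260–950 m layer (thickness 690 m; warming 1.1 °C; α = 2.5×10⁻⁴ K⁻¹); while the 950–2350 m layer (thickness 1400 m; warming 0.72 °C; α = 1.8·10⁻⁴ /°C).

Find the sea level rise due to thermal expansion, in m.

0.469 m of thermosteric rise

1.3 × 260 × 2.9×10⁻⁴ = 0.09802 m
260–950 m: 2.5×10⁻⁴ × 690 × 1.1 = 0.18975 m
Layer 3: 0.72 × 1.8×10⁻⁴ × 1400 = 0.18144 m
Δh = 0.09802 + 0.18975 + 0.18144 = 0.46921 m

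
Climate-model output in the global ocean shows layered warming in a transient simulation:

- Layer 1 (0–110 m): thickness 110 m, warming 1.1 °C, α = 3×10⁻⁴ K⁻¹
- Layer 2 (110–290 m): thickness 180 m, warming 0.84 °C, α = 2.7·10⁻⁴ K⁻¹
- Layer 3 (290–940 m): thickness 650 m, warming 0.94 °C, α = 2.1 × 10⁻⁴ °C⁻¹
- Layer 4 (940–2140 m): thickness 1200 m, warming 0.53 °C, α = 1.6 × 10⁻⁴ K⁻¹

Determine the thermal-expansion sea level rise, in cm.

0–110 m: 110 × 3×10⁻⁴ × 1.1 = 0.03630 m
0.84 × 2.7×10⁻⁴ × 180 = 0.040824 m
290–940 m: 0.94 × 650 × 2.1×10⁻⁴ = 0.12831 m
Layer 4: 1200 × 0.53 × 1.6×10⁻⁴ = 0.10176 m
Δh = 0.03630 + 0.040824 + 0.12831 + 0.10176 = 0.307194 m ≈ 30.7 cm

about 30.7 cm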